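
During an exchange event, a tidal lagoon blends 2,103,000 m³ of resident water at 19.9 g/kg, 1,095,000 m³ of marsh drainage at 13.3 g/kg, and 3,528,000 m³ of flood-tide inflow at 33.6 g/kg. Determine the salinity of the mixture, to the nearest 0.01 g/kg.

26.01 g/kg

Conserving salt mass:
salt = 2,103,000×19.9 + 1,095,000×13.3 + 3,528,000×33.6 = 41,849,700 + 14,563,500 + 118,540,800 = 174,954,000
volume = 2,103,000 + 1,095,000 + 3,528,000 = 6,726,000 m³
S = 174,954,000 / 6,726,000 = 26.0116 g/kg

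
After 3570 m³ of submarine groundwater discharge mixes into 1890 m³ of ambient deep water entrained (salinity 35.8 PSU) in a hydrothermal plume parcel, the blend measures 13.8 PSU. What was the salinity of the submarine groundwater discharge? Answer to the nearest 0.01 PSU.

2.15 PSU

Salt balance: 1,890×35.8 + 3,570×S = 5,460×13.8
67,662 + 3,570·S = 75,348
S = (75,348 − 67,662) / 3,570 = 2.1529 PSU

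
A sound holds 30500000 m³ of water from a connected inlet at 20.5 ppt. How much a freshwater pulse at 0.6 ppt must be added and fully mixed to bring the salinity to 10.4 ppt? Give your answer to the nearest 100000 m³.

31400000 m³

Salt balance: 30,500,000×20.5 + V×0.6 = (30,500,000+V)×10.4
625,250,000 + 0.6V = 317,200,000 + 10.4V
308,050,000 = 9.8V
V = 31,433,673.47 m³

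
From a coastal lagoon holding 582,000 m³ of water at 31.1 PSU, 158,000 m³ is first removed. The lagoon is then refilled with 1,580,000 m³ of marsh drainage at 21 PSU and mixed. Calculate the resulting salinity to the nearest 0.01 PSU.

23.14 PSU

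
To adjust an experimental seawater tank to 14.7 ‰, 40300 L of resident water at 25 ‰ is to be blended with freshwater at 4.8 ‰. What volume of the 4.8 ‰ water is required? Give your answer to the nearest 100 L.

41900 L

Salt balance: 40,300×25 + V×4.8 = (40,300+V)×14.7
1,007,500 + 4.8V = 592,410 + 14.7V
415,090 = 9.9V
V = 41,928.28 L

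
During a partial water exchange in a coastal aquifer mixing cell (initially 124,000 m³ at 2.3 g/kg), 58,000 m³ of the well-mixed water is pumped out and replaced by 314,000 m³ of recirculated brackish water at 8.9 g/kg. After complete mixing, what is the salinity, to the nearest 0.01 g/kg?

7.75 g/kg

Remaining after removal: 66,000 m³ at 2.3 g/kg (salt = 151,800)
After addition: salt = 151,800 + 314,000×8.9 = 2,946,400; volume = 380,000 m³
S = 2,946,400 / 380,000 = 7.7537 g/kg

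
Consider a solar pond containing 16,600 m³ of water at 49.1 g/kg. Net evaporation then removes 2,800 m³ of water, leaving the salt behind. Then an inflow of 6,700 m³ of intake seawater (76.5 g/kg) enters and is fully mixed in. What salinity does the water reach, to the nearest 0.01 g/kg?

After evaporation: salt = 16,600×49.1 = 815,060; volume = 16,600 − 2,800 = 13,800 m³
After mixing: salt = 815,060 + 6,700×76.5 = 1,327,610; volume = 13,800 + 6,700 = 20,500 m³
S = 1,327,610 / 20,500 = 64.7615 g/kg

64.76 g/kg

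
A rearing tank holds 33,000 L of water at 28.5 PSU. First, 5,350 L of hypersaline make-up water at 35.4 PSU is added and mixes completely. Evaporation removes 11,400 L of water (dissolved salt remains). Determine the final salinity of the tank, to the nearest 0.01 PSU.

41.93 PSU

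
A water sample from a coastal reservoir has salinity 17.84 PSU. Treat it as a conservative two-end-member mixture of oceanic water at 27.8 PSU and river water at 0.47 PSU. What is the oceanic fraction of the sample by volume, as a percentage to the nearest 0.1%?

Let g be the oceanic fraction. Salt balance per unit volume:
g×27.8 + (1−g)×0.47 = 17.84
g = (17.84 − 0.47) / (27.8 − 0.47) = 17.37/27.33 = 0.6356

63.6%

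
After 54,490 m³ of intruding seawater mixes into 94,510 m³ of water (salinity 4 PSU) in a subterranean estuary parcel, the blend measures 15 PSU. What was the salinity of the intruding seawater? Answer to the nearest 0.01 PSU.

Salt balance: 94,510×4 + 54,490×S = 149,000×15
378,040 + 54,490·S = 2,235,000
S = (2,235,000 − 378,040) / 54,490 = 34.0789 PSU

34.08 PSU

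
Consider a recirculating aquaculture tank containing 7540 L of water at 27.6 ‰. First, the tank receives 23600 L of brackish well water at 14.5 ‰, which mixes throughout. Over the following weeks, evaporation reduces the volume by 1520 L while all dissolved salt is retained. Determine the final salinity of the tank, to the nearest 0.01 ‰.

18.58 ‰

After mixing: salt = 7,540×27.6 + 23,600×14.5 = 550,304; volume = 31,140 L
After evaporation: salt unchanged = 550,304; volume = 31,140 − 1,520 = 29,620 L
S = 550,304 / 29,620 = 18.5788 ‰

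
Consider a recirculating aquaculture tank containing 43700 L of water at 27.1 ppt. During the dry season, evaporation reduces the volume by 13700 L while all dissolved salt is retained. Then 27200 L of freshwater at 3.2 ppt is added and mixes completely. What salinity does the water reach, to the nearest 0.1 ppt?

22.2 ppt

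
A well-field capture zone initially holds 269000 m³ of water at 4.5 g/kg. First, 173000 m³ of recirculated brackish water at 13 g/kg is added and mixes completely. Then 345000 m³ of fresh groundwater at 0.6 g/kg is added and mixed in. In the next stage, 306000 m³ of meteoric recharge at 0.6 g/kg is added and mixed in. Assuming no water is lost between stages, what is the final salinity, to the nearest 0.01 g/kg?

3.52 g/kg

Mass of salt is conserved:
Initial salt = 269,000×4.5 = 1,210,500
After stage 1: salt = 1,210,500 + 173,000×13 = 3,459,500; volume = 442,000 m³; S = 7.827 g/kg
After stage 2: salt = 3,459,500 + 345,000×0.6 = 3,666,500; volume = 787,000 m³; S = 4.659 g/kg
After stage 3: salt = 3,666,500 + 306,000×0.6 = 3,850,100; volume = 1,093,000 m³
S = 3,850,100 / 1,093,000 = 3.5225 g/kg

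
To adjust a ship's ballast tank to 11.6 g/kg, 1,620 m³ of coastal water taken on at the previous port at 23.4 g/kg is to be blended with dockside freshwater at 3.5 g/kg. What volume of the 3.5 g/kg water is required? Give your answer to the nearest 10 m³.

Salt balance: 1,620×23.4 + V×3.5 = (1,620+V)×11.6
37,908 + 3.5V = 18,792 + 11.6V
19,116 = 8.1V
V = 2,360 m³

2360 m³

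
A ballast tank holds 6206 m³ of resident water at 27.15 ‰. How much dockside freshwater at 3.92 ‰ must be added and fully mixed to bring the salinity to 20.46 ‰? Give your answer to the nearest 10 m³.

Salt balance: 6,206×27.15 + V×3.92 = (6,206+V)×20.46
168,492.9 + 3.92V = 126,974.76 + 20.46V
41,518.14 = 16.54V
V = 2,510.17 m³

2510 m³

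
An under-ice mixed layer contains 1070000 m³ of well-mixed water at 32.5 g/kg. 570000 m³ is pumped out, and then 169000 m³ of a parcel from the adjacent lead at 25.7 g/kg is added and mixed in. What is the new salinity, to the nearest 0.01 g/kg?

30.78 g/kg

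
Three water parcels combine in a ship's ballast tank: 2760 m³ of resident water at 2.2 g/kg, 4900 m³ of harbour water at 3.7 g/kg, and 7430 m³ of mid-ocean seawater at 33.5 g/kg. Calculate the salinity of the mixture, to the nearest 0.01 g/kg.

18.10 g/kg

Conserving salt mass:
salt = 2,760×2.2 + 4,900×3.7 + 7,430×33.5 = 6,072 + 18,130 + 248,905 = 273,107
volume = 2,760 + 4,900 + 7,430 = 15,090 m³
S = 273,107 / 15,090 = 18.0985 g/kg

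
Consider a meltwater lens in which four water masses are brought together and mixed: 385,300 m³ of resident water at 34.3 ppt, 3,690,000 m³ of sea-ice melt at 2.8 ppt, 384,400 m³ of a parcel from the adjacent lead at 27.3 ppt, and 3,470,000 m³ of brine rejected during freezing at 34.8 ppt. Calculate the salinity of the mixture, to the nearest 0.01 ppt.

19.52 ppt

Salt balance:
salt = 385,300×34.3 + 3,690,000×2.8 + 384,400×27.3 + 3,470,000×34.8 = 13,215,790 + 10,332,000 + 10,494,120 + 120,756,000 = 154,797,910
volume = 385,300 + 3,690,000 + 384,400 + 3,470,000 = 7,929,700 m³
S = 154,797,910 / 7,929,700 = 19.5213 ppt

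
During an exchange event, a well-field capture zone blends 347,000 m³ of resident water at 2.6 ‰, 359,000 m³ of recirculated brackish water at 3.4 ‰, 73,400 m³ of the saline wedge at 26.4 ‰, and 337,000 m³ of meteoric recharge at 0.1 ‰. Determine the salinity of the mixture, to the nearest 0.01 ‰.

Conserving salt mass:
salt = 347,000×2.6 + 359,000×3.4 + 73,400×26.4 + 337,000×0.1 = 902,200 + 1,220,600 + 1,937,760 + 33,700 = 4,094,260
volume = 347,000 + 359,000 + 73,400 + 337,000 = 1,116,400 m³
S = 4,094,260 / 1,116,400 = 3.6674 ‰

3.67 ‰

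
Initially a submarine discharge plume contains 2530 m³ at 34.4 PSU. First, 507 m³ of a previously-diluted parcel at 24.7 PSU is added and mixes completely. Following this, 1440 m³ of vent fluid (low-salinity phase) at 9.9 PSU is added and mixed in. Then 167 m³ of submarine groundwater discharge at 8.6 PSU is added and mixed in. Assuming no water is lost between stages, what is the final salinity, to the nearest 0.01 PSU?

Total salt / total volume:
Initial salt = 2,530×34.4 = 87,032
After stage 1: salt = 87,032 + 507×24.7 = 99,554.9; volume = 3,037 m³; S = 32.781 PSU
After stage 2: salt = 99,554.9 + 1,440×9.9 = 113,810.9; volume = 4,477 m³; S = 25.421 PSU
After stage 3: salt = 113,810.9 + 167×8.6 = 115,247.1; volume = 4,644 m³
S = 115,247.1 / 4,644 = 24.8163 PSU

24.82 PSU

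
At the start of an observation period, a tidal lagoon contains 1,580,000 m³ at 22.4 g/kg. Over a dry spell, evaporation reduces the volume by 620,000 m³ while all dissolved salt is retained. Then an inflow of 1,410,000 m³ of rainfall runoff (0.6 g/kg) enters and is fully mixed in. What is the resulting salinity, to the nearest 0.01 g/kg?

15.29 g/kg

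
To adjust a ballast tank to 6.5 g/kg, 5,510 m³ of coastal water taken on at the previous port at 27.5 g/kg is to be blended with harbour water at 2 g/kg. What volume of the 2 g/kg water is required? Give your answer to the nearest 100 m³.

Salt balance: 5,510×27.5 + V×2 = (5,510+V)×6.5
151,525 + 2V = 35,815 + 6.5V
115,710 = 4.5V
V = 25,713.33 m³

25700 m³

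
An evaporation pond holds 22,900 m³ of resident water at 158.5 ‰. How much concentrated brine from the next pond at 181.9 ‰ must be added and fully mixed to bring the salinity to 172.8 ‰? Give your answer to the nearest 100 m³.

36000 m³

Salt balance: 22,900×158.5 + V×181.9 = (22,900+V)×172.8
3,629,650 + 181.9V = 3,957,120 + 172.8V
327,470 = 9.1V
V = 35,985.71 m³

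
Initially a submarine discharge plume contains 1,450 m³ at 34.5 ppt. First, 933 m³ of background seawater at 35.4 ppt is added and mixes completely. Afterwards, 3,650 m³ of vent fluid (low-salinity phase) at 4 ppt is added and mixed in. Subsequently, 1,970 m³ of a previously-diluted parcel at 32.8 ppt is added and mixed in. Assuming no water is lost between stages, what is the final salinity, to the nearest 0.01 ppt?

Total salt / total volume:
Initial salt = 1,450×34.5 = 50,025
After stage 1: salt = 50,025 + 933×35.4 = 83,053.2; volume = 2,383 m³; S = 34.852 ppt
After stage 2: salt = 83,053.2 + 3,650×4 = 97,653.2; volume = 6,033 m³; S = 16.187 ppt
After stage 3: salt = 97,653.2 + 1,970×32.8 = 162,269.2; volume = 8,003 m³
S = 162,269.2 / 8,003 = 20.276 ppt

20.28 ppt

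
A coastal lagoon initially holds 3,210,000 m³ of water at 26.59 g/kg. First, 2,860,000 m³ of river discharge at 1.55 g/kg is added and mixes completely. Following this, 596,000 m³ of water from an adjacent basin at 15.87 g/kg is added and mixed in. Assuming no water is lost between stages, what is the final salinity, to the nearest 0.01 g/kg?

Weighted by volume,
Initial salt = 3,210,000×26.59 = 85,353,900
After stage 1: salt = 85,353,900 + 2,860,000×1.55 = 89,786,900; volume = 6,070,000 m³; S = 14.792 g/kg
After stage 2: salt = 89,786,900 + 596,000×15.87 = 99,245,420; volume = 6,666,000 m³
S = 99,245,420 / 6,666,000 = 14.8883 g/kg

14.89 g/kg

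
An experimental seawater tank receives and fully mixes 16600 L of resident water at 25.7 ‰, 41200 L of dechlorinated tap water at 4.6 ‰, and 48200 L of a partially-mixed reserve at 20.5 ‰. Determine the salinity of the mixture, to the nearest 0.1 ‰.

15.1 ‰

Salt balance:
salt = 16,600×25.7 + 41,200×4.6 + 48,200×20.5 = 426,620 + 189,520 + 988,100 = 1,604,240
volume = 16,600 + 41,200 + 48,200 = 106,000 L
S = 1,604,240 / 106,000 = 15.134 ‰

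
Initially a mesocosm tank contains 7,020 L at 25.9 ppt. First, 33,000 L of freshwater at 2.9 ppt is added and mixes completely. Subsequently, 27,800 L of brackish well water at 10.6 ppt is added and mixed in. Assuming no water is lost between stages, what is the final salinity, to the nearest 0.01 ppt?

Weighted by volume,
Initial salt = 7,020×25.9 = 181,818
After stage 1: salt = 181,818 + 33,000×2.9 = 277,518; volume = 40,020 L; S = 6.934 ppt
After stage 2: salt = 277,518 + 27,800×10.6 = 572,198; volume = 67,820 L
S = 572,198 / 67,820 = 8.437 ppt

8.44 ppt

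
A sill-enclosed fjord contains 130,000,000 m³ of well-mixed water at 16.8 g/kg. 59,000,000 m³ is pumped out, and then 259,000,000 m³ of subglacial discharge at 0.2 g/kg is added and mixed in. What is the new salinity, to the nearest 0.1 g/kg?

3.8 g/kg

Remaining after removal: 71,000,000 m³ at 16.8 g/kg (salt = 1,192,800,000)
After addition: salt = 1,192,800,000 + 259,000,000×0.2 = 1,244,600,000; volume = 330,000,000 m³
S = 1,244,600,000 / 330,000,000 = 3.7715 g/kg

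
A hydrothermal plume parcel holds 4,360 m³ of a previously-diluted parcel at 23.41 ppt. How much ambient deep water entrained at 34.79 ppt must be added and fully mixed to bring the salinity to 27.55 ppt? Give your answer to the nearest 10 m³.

Salt balance: 4,360×23.41 + V×34.79 = (4,360+V)×27.55
102,067.6 + 34.79V = 120,118 + 27.55V
18,050.4 = 7.24V
V = 2,493.15 m³

2490 m³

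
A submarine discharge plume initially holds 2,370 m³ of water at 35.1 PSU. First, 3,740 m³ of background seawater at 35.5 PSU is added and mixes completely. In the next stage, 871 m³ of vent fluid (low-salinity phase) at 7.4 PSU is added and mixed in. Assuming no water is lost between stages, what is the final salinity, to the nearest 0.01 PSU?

31.86 PSU

Salt balance:
Initial salt = 2,370×35.1 = 83,187
After stage 1: salt = 83,187 + 3,740×35.5 = 215,957; volume = 6,110 m³; S = 35.345 PSU
After stage 2: salt = 215,957 + 871×7.4 = 222,402.4; volume = 6,981 m³
S = 222,402.4 / 6,981 = 31.8582 PSU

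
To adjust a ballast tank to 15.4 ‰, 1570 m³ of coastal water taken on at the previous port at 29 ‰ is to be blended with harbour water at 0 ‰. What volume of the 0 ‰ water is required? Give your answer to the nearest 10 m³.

1390 m³

Salt balance: 1,570×29 + V×0 = (1,570+V)×15.4
45,530 + 0V = 24,178 + 15.4V
21,352 = 15.4V
V = 1,386.49 m³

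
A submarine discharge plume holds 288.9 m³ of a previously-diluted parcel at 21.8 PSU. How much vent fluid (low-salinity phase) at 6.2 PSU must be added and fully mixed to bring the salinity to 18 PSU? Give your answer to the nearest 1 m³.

93 m³

Salt balance: 288.9×21.8 + V×6.2 = (288.9+V)×18
6,298.02 + 6.2V = 5,200.2 + 18V
1,097.82 = 11.8V
V = 93.04 m³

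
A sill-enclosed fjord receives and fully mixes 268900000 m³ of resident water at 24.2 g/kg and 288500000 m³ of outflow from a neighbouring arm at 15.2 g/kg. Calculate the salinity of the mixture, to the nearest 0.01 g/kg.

19.54 g/kg

Weighted by volume,
salt = 268,900,000×24.2 + 288,500,000×15.2 = 6,507,380,000 + 4,385,200,000 = 10,892,580,000
volume = 268,900,000 + 288,500,000 = 557,400,000 m³
S = 10,892,580,000 / 557,400,000 = 19.5418 g/kg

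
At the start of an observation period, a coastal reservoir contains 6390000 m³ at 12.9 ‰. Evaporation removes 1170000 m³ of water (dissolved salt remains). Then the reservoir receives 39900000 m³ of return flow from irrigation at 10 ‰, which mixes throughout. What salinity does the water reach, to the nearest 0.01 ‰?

10.67 ‰

After evaporation: salt = 6,390,000×12.9 = 82,431,000; volume = 6,390,000 − 1,170,000 = 5,220,000 m³
After mixing: salt = 82,431,000 + 39,900,000×10 = 481,431,000; volume = 5,220,000 + 39,900,000 = 45,120,000 m³
S = 481,431,000 / 45,120,000 = 10.67 ‰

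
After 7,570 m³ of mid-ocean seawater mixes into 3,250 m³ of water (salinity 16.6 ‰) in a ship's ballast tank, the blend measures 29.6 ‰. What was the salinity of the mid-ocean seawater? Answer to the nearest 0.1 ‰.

Salt balance: 3,250×16.6 + 7,570×S = 10,820×29.6
53,950 + 7,570·S = 320,272
S = (320,272 − 53,950) / 7,570 = 35.1812 ‰

35.2 ‰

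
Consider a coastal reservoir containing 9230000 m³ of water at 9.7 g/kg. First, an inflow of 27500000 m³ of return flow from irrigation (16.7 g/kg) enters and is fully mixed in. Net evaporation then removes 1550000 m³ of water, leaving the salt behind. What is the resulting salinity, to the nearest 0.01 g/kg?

15.60 g/kg

After mixing: salt = 9,230,000×9.7 + 27,500,000×16.7 = 548,781,000; volume = 36,730,000 m³
After evaporation: salt unchanged = 548,781,000; volume = 36,730,000 − 1,550,000 = 35,180,000 m³
S = 548,781,000 / 35,180,000 = 15.5992 g/kg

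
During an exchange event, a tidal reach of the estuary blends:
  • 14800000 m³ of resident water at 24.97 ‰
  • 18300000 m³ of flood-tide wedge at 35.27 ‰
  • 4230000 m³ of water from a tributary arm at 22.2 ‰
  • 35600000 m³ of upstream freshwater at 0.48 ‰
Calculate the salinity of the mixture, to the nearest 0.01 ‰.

15.44 ‰

Mass of salt is conserved:
salt = 14,800,000×24.97 + 18,300,000×35.27 + 4,230,000×22.2 + 35,600,000×0.48 = 369,556,000 + 645,441,000 + 93,906,000 + 17,088,000 = 1,125,991,000
volume = 14,800,000 + 18,300,000 + 4,230,000 + 35,600,000 = 72,930,000 m³
S = 1,125,991,000 / 72,930,000 = 15.4393 ‰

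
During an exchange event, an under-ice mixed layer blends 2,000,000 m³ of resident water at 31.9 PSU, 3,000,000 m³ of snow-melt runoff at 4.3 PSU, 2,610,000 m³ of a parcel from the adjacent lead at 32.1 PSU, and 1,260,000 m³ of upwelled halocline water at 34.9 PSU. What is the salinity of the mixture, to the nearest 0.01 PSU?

23.05 PSU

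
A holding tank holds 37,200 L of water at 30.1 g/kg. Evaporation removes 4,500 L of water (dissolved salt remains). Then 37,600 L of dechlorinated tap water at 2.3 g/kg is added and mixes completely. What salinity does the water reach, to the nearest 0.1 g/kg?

17.2 g/kg

After evaporation: salt = 37,200×30.1 = 1,119,720; volume = 37,200 − 4,500 = 32,700 L
After mixing: salt = 1,119,720 + 37,600×2.3 = 1,206,200; volume = 32,700 + 37,600 = 70,300 L
S = 1,206,200 / 70,300 = 17.1579 g/kg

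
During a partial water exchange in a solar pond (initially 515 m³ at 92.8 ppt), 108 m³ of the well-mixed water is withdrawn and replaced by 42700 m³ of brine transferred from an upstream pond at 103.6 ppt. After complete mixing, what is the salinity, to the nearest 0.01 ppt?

Remaining after removal: 407 m³ at 92.8 ppt (salt = 37,769.6)
After addition: salt = 37,769.6 + 42,700×103.6 = 4,461,489.6; volume = 43,107 m³
S = 4,461,489.6 / 43,107 = 103.498 ppt

103.50 ppt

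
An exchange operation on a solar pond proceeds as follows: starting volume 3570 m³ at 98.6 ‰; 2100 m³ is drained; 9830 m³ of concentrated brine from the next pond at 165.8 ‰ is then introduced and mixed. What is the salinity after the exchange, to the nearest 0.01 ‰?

Remaining after removal: 1,470 m³ at 98.6 ‰ (salt = 144,942)
After addition: salt = 144,942 + 9,830×165.8 = 1,774,756; volume = 11,300 m³
S = 1,774,756 / 11,300 = 157.0581 ‰

157.06 ‰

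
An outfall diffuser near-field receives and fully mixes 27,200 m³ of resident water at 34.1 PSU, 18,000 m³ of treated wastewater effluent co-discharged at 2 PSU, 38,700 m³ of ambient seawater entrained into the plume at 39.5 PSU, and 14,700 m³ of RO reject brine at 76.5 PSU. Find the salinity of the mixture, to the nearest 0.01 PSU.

Weighted by volume,
salt = 27,200×34.1 + 18,000×2 + 38,700×39.5 + 14,700×76.5 = 927,520 + 36,000 + 1,528,650 + 1,124,550 = 3,616,720
volume = 27,200 + 18,000 + 38,700 + 14,700 = 98,600 m³
S = 3,616,720 / 98,600 = 36.6807 PSU

36.68 PSU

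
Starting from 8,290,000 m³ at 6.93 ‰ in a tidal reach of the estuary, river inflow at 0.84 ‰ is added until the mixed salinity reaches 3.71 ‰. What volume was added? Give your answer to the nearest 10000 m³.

9300000 m³

Salt balance: 8,290,000×6.93 + V×0.84 = (8,290,000+V)×3.71
57,449,700 + 0.84V = 30,755,900 + 3.71V
26,693,800 = 2.87V
V = 9,300,975.61 m³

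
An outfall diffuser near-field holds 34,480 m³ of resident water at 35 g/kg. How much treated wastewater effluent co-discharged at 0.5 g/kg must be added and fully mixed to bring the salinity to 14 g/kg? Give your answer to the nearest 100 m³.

Salt balance: 34,480×35 + V×0.5 = (34,480+V)×14
1,206,800 + 0.5V = 482,720 + 14V
724,080 = 13.5V
V = 53,635.56 m³

53600 m³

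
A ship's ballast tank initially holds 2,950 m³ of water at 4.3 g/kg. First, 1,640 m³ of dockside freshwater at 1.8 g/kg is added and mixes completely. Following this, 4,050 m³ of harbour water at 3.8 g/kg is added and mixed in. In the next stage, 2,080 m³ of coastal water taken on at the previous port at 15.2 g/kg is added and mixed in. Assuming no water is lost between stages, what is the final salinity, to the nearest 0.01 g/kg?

5.84 g/kg

Mass of salt is conserved:
Initial salt = 2,950×4.3 = 12,685
After stage 1: salt = 12,685 + 1,640×1.8 = 15,637; volume = 4,590 m³; S = 3.407 g/kg
After stage 2: salt = 15,637 + 4,050×3.8 = 31,027; volume = 8,640 m³; S = 3.591 g/kg
After stage 3: salt = 31,027 + 2,080×15.2 = 62,643; volume = 10,720 m³
S = 62,643 / 10,720 = 5.8436 g/kg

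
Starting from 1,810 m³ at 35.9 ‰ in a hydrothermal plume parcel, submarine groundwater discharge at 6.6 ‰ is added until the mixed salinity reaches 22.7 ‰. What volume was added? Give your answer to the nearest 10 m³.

1480 m³

Salt balance: 1,810×35.9 + V×6.6 = (1,810+V)×22.7
64,979 + 6.6V = 41,087 + 22.7V
23,892 = 16.1V
V = 1,483.98 m³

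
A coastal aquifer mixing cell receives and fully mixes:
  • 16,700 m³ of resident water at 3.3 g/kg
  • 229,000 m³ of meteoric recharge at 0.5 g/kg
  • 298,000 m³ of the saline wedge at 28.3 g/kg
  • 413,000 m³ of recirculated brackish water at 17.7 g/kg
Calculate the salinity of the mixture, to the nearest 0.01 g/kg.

16.63 g/kg

Total salt / total volume:
salt = 16,700×3.3 + 229,000×0.5 + 298,000×28.3 + 413,000×17.7 = 55,110 + 114,500 + 8,433,400 + 7,310,100 = 15,913,110
volume = 16,700 + 229,000 + 298,000 + 413,000 = 956,700 m³
S = 15,913,110 / 956,700 = 16.6333 g/kg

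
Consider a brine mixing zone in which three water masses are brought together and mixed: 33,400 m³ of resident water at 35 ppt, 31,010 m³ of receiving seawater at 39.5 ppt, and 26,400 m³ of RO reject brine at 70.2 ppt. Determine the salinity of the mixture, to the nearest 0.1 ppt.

46.8 ppt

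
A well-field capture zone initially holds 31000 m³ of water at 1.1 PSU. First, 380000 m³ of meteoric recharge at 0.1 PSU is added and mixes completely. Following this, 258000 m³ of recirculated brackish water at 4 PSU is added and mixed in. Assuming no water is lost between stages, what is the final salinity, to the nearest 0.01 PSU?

By conservation of dissolved salt,
Initial salt = 31,000×1.1 = 34,100
After stage 1: salt = 34,100 + 380,000×0.1 = 72,100; volume = 411,000 m³; S = 0.175 PSU
After stage 2: salt = 72,100 + 258,000×4 = 1,104,100; volume = 669,000 m³
S = 1,104,100 / 669,000 = 1.6504 PSU

1.65 PSU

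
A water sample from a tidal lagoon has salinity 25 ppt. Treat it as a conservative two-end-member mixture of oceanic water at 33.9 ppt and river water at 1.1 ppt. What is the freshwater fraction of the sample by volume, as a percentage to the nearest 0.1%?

Let f be the freshwater fraction. Salt balance per unit volume:
f×1.1 + (1−f)×33.9 = 25
f = (33.9 − 25) / (33.9 − 1.1) = 8.9/32.8 = 0.2713

27.1%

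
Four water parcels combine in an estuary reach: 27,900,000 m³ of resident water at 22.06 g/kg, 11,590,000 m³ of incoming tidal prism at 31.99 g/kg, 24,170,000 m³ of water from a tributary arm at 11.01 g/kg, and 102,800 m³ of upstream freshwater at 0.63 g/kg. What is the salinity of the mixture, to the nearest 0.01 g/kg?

19.64 g/kg

Salt balance:
salt = 27,900,000×22.06 + 11,590,000×31.99 + 24,170,000×11.01 + 102,800×0.63 = 615,474,000 + 370,764,100 + 266,111,700 + 64,764 = 1,252,414,564
volume = 27,900,000 + 11,590,000 + 24,170,000 + 102,800 = 63,762,800 m³
S = 1,252,414,564 / 63,762,800 = 19.6418 g/kg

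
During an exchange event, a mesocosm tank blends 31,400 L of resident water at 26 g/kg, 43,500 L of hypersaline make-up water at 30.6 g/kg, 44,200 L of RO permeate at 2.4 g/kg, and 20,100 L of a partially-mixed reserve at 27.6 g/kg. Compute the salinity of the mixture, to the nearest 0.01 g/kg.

Weighted by volume,
salt = 31,400×26 + 43,500×30.6 + 44,200×2.4 + 20,100×27.6 = 816,400 + 1,331,100 + 106,080 + 554,760 = 2,808,340
volume = 31,400 + 43,500 + 44,200 + 20,100 = 139,200 L
S = 2,808,340 / 139,200 = 20.1749 g/kg

20.17 g/kg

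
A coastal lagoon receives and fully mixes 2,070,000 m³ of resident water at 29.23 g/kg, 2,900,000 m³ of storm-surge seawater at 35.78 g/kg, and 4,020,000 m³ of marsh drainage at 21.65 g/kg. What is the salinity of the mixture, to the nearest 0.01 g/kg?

Salt balance:
salt = 2,070,000×29.23 + 2,900,000×35.78 + 4,020,000×21.65 = 60,506,100 + 103,762,000 + 87,033,000 = 251,301,100
volume = 2,070,000 + 2,900,000 + 4,020,000 = 8,990,000 m³
S = 251,301,100 / 8,990,000 = 27.9534 g/kg

27.95 g/kg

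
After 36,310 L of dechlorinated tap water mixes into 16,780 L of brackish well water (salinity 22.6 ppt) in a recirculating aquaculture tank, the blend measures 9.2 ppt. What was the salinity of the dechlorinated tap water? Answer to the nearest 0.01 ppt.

Salt balance: 16,780×22.6 + 36,310×S = 53,090×9.2
379,228 + 36,310·S = 488,428
S = (488,428 − 379,228) / 36,310 = 3.0074 ppt

3.01 ppt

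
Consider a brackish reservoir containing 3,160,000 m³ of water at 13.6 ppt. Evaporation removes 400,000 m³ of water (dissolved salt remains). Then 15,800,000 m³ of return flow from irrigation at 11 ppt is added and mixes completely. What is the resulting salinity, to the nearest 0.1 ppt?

After evaporation: salt = 3,160,000×13.6 = 42,976,000; volume = 3,160,000 − 400,000 = 2,760,000 m³
After mixing: salt = 42,976,000 + 15,800,000×11 = 216,776,000; volume = 2,760,000 + 15,800,000 = 18,560,000 m³
S = 216,776,000 / 18,560,000 = 11.6797 ppt

11.7 ppt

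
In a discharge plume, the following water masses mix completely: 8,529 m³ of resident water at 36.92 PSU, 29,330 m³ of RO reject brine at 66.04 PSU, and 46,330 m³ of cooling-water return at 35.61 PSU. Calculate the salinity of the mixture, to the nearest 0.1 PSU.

46.3 PSU

Mass of salt is conserved:
salt = 8,529×36.92 + 29,330×66.04 + 46,330×35.61 = 314,890.68 + 1,936,953.2 + 1,649,811.3 = 3,901,655.18
volume = 8,529 + 29,330 + 46,330 = 84,189 m³
S = 3,901,655.18 / 84,189 = 46.344 PSU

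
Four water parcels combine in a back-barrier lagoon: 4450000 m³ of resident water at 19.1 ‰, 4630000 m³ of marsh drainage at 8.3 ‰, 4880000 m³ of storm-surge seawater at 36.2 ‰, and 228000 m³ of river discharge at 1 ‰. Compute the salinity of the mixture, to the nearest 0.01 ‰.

Salt balance:
salt = 4,450,000×19.1 + 4,630,000×8.3 + 4,880,000×36.2 + 228,000×1 = 84,995,000 + 38,429,000 + 176,656,000 + 228,000 = 300,308,000
volume = 4,450,000 + 4,630,000 + 4,880,000 + 228,000 = 14,188,000 m³
S = 300,308,000 / 14,188,000 = 21.1663 ‰

21.17 ‰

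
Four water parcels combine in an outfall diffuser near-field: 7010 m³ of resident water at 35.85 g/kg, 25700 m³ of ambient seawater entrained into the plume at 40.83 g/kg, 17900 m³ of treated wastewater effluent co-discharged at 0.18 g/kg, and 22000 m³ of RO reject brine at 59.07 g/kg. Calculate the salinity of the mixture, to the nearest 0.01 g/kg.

35.85 g/kg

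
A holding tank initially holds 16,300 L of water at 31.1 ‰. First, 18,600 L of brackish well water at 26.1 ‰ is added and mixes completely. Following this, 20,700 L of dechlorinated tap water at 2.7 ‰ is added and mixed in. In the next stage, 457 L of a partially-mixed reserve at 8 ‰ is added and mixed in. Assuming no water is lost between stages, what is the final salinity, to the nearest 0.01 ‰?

Weighted by volume,
Initial salt = 16,300×31.1 = 506,930
After stage 1: salt = 506,930 + 18,600×26.1 = 992,390; volume = 34,900 L; S = 28.435 ‰
After stage 2: salt = 992,390 + 20,700×2.7 = 1,048,280; volume = 55,600 L; S = 18.854 ‰
After stage 3: salt = 1,048,280 + 457×8 = 1,051,936; volume = 56,057 L
S = 1,051,936 / 56,057 = 18.7655 ‰

18.77 ‰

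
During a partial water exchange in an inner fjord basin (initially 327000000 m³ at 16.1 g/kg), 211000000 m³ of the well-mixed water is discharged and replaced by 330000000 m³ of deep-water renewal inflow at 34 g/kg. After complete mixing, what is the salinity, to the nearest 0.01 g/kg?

29.34 g/kg

Remaining after removal: 116,000,000 m³ at 16.1 g/kg (salt = 1,867,600,000)
After addition: salt = 1,867,600,000 + 330,000,000×34 = 13,087,600,000; volume = 446,000,000 m³
S = 13,087,600,000 / 446,000,000 = 29.3444 g/kg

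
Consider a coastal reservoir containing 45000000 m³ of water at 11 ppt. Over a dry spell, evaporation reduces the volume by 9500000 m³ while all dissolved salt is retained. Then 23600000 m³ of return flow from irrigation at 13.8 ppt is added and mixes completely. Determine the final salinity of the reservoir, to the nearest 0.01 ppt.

13.89 ppt

After evaporation: salt = 45,000,000×11 = 495,000,000; volume = 45,000,000 − 9,500,000 = 35,500,000 m³
After mixing: salt = 495,000,000 + 23,600,000×13.8 = 820,680,000; volume = 35,500,000 + 23,600,000 = 59,100,000 m³
S = 820,680,000 / 59,100,000 = 13.8863 ppt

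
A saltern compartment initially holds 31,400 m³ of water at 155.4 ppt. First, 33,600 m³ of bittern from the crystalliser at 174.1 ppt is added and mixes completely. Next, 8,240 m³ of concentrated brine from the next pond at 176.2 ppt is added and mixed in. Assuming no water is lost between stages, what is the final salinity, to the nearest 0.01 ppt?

166.32 ppt

Mass of salt is conserved:
Initial salt = 31,400×155.4 = 4,879,560
After stage 1: salt = 4,879,560 + 33,600×174.1 = 10,729,320; volume = 65,000 m³; S = 165.066 ppt
After stage 2: salt = 10,729,320 + 8,240×176.2 = 12,181,208; volume = 73,240 m³
S = 12,181,208 / 73,240 = 166.3191 ppt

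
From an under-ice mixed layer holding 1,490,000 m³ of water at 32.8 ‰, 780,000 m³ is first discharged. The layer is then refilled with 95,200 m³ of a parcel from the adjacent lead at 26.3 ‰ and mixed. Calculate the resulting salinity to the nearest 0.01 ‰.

32.03 ‰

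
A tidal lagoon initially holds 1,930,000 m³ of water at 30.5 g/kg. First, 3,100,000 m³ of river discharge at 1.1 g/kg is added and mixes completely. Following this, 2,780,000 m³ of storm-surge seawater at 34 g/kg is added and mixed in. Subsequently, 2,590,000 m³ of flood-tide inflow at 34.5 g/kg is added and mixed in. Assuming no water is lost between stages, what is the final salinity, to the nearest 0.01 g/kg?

Total salt / total volume:
Initial salt = 1,930,000×30.5 = 58,865,000
After stage 1: salt = 58,865,000 + 3,100,000×1.1 = 62,275,000; volume = 5,030,000 m³; S = 12.381 g/kg
After stage 2: salt = 62,275,000 + 2,780,000×34 = 156,795,000; volume = 7,810,000 m³; S = 20.076 g/kg
After stage 3: salt = 156,795,000 + 2,590,000×34.5 = 246,150,000; volume = 10,400,000 m³
S = 246,150,000 / 10,400,000 = 23.6683 g/kg

23.67 g/kg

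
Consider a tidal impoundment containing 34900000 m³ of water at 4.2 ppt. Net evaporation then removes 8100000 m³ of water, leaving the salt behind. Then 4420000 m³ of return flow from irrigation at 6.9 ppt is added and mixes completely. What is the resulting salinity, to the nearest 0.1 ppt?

After evaporation: salt = 34,900,000×4.2 = 146,580,000; volume = 34,900,000 − 8,100,000 = 26,800,000 m³
After mixing: salt = 146,580,000 + 4,420,000×6.9 = 177,078,000; volume = 26,800,000 + 4,420,000 = 31,220,000 m³
S = 177,078,000 / 31,220,000 = 5.6719 ppt

5.7 ppt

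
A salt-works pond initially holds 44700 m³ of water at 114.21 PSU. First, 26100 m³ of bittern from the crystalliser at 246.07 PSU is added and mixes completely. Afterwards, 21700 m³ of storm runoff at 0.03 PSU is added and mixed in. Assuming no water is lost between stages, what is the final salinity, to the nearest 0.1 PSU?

124.6 PSU

Salt balance:
Initial salt = 44,700×114.21 = 5,105,187
After stage 1: salt = 5,105,187 + 26,100×246.07 = 11,527,614; volume = 70,800 m³; S = 162.819 PSU
After stage 2: salt = 11,527,614 + 21,700×0.03 = 11,528,265; volume = 92,500 m³
S = 11,528,265 / 92,500 = 124.6299 PSU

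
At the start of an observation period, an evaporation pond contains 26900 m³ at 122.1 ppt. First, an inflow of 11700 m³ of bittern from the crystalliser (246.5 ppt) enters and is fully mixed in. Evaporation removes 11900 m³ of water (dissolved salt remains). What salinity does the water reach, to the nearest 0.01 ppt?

231.03 ppt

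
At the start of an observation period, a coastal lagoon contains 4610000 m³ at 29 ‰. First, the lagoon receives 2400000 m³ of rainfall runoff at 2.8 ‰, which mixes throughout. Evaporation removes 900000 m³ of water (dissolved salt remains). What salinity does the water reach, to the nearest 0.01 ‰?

22.98 ‰

After mixing: salt = 4,610,000×29 + 2,400,000×2.8 = 140,410,000; volume = 7,010,000 m³
After evaporation: salt unchanged = 140,410,000; volume = 7,010,000 − 900,000 = 6,110,000 m³
S = 140,410,000 / 6,110,000 = 22.9804 ‰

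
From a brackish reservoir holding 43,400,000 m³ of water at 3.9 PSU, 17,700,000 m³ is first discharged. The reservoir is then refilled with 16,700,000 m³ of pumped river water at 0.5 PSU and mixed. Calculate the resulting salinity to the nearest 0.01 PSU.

2.56 PSU

Remaining after removal: 25,700,000 m³ at 3.9 PSU (salt = 100,230,000)
After addition: salt = 100,230,000 + 16,700,000×0.5 = 108,580,000; volume = 42,400,000 m³
S = 108,580,000 / 42,400,000 = 2.5608 PSU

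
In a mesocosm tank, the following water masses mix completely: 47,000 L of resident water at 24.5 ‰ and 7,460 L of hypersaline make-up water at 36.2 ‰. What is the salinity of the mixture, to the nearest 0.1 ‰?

Salt balance:
salt = 47,000×24.5 + 7,460×36.2 = 1,151,500 + 270,052 = 1,421,552
volume = 47,000 + 7,460 = 54,460 L
S = 1,421,552 / 54,460 = 26.103 ‰

26.1 ‰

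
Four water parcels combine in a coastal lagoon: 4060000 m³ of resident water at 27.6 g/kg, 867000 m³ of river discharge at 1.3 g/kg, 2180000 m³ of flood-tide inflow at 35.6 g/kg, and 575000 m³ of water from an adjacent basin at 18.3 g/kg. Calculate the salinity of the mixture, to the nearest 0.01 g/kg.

26.21 g/kg

By conservation of dissolved salt,
salt = 4,060,000×27.6 + 867,000×1.3 + 2,180,000×35.6 + 575,000×18.3 = 112,056,000 + 1,127,100 + 77,608,000 + 10,522,500 = 201,313,600
volume = 4,060,000 + 867,000 + 2,180,000 + 575,000 = 7,682,000 m³
S = 201,313,600 / 7,682,000 = 26.2059 g/kg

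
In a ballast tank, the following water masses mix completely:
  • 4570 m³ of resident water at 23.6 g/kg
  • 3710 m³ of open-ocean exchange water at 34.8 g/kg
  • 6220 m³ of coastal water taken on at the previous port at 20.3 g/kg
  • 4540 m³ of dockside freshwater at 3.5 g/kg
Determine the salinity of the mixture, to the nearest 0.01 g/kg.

Conserving salt mass:
salt = 4,570×23.6 + 3,710×34.8 + 6,220×20.3 + 4,540×3.5 = 107,852 + 129,108 + 126,266 + 15,890 = 379,116
volume = 4,570 + 3,710 + 6,220 + 4,540 = 19,040 m³
S = 379,116 / 19,040 = 19.9116 g/kg

19.91 g/kg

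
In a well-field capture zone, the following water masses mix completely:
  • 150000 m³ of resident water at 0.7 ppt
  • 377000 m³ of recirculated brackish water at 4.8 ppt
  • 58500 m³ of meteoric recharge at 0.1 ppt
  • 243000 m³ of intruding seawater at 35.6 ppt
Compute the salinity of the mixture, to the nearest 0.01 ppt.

12.76 ppt

Salt balance:
salt = 150,000×0.7 + 377,000×4.8 + 58,500×0.1 + 243,000×35.6 = 105,000 + 1,809,600 + 5,850 + 8,650,800 = 10,571,250
volume = 150,000 + 377,000 + 58,500 + 243,000 = 828,500 m³
S = 10,571,250 / 828,500 = 12.7595 ppt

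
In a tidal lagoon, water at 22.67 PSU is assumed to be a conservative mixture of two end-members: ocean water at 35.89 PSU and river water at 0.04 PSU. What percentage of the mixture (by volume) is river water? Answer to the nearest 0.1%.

Let f be the freshwater fraction. Salt balance per unit volume:
f×0.04 + (1−f)×35.89 = 22.67
f = (35.89 − 22.67) / (35.89 − 0.04) = 13.22/35.85 = 0.3688

36.9%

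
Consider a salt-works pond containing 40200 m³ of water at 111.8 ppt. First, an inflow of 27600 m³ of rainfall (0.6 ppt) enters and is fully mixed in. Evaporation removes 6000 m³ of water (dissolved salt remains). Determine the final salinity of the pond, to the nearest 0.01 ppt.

72.99 ppt

After mixing: salt = 40,200×111.8 + 27,600×0.6 = 4,510,920; volume = 67,800 m³
After evaporation: salt unchanged = 4,510,920; volume = 67,800 − 6,000 = 61,800 m³
S = 4,510,920 / 61,800 = 72.9922 ppt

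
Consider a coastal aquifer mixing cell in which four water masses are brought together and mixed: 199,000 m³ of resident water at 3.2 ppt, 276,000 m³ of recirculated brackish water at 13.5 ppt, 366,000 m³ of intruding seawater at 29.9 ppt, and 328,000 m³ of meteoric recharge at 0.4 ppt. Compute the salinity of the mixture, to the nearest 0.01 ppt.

Mass of salt is conserved:
salt = 199,000×3.2 + 276,000×13.5 + 366,000×29.9 + 328,000×0.4 = 636,800 + 3,726,000 + 10,943,400 + 131,200 = 15,437,400
volume = 199,000 + 276,000 + 366,000 + 328,000 = 1,169,000 m³
S = 15,437,400 / 1,169,000 = 13.2056 ppt

13.21 ppt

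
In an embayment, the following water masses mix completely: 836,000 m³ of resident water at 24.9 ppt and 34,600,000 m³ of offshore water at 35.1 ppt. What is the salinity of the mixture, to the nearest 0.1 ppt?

Mass of salt is conserved:
salt = 836,000×24.9 + 34,600,000×35.1 = 20,816,400 + 1,214,460,000 = 1,235,276,400
volume = 836,000 + 34,600,000 = 35,436,000 m³
S = 1,235,276,400 / 35,436,000 = 34.859 ppt

34.9 ppt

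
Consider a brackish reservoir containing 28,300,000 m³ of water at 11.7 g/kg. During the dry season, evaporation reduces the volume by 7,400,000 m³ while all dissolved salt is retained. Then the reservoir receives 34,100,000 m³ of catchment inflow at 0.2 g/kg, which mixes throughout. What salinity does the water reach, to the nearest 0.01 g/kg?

After evaporation: salt = 28,300,000×11.7 = 331,110,000; volume = 28,300,000 − 7,400,000 = 20,900,000 m³
After mixing: salt = 331,110,000 + 34,100,000×0.2 = 337,930,000; volume = 20,900,000 + 34,100,000 = 55,000,000 m³
S = 337,930,000 / 55,000,000 = 6.1442 g/kg

6.14 g/kg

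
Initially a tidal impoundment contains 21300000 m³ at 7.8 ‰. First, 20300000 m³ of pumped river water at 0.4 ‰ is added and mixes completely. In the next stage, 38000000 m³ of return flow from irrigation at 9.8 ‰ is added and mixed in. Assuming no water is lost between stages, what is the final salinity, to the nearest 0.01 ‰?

Total salt / total volume:
Initial salt = 21,300,000×7.8 = 166,140,000
After stage 1: salt = 166,140,000 + 20,300,000×0.4 = 174,260,000; volume = 41,600,000 m³; S = 4.189 ‰
After stage 2: salt = 174,260,000 + 38,000,000×9.8 = 546,660,000; volume = 79,600,000 m³
S = 546,660,000 / 79,600,000 = 6.8676 ‰

6.87 ‰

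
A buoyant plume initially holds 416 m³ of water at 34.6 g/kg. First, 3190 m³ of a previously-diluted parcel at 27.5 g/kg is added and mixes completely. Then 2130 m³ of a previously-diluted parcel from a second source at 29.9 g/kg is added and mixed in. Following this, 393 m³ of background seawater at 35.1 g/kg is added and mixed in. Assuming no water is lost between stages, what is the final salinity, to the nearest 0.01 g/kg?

Conserving salt mass:
Initial salt = 416×34.6 = 14,393.6
After stage 1: salt = 14,393.6 + 3,190×27.5 = 102,118.6; volume = 3,606 m³; S = 28.319 g/kg
After stage 2: salt = 102,118.6 + 2,130×29.9 = 165,805.6; volume = 5,736 m³; S = 28.906 g/kg
After stage 3: salt = 165,805.6 + 393×35.1 = 179,599.9; volume = 6,129 m³
S = 179,599.9 / 6,129 = 29.3033 g/kg

29.30 g/kg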